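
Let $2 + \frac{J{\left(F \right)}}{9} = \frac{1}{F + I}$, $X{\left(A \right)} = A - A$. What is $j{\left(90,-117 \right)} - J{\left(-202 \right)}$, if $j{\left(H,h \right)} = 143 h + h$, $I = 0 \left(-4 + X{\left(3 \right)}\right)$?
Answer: $- \frac{3399651}{202} \approx -16830.0$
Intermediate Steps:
$X{\left(A \right)} = 0$
$I = 0$ ($I = 0 \left(-4 + 0\right) = 0 \left(-4\right) = 0$)
$j{\left(H,h \right)} = 144 h$
$J{\left(F \right)} = -18 + \frac{9}{F}$ ($J{\left(F \right)} = -18 + \frac{9}{F + 0} = -18 + \frac{9}{F}$)
$j{\left(90,-117 \right)} - J{\left(-202 \right)} = 144 \left(-117\right) - \left(-18 + \frac{9}{-202}\right) = -16848 - \left(-18 + 9 \left(- \frac{1}{202}\right)\right) = -16848 - \left(-18 - \frac{9}{202}\right) = -16848 - - \frac{3645}{202} = -16848 + \frac{3645}{202} = - \frac{3399651}{202}$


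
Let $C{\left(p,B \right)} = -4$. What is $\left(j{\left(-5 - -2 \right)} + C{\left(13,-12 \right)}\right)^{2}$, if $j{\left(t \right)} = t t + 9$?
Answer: $196$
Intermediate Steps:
$j{\left(t \right)} = 9 + t^{2}$ ($j{\left(t \right)} = t^{2} + 9 = 9 + t^{2}$)
$\left(j{\left(-5 - -2 \right)} + C{\left(13,-12 \right)}\right)^{2} = \left(\left(9 + \left(-5 - -2\right)^{2}\right) - 4\right)^{2} = \left(\left(9 + \left(-5 + 2\right)^{2}\right) - 4\right)^{2} = \left(\left(9 + \left(-3\right)^{2}\right) - 4\right)^{2} = \left(\left(9 + 9\right) - 4\right)^{2} = \left(18 - 4\right)^{2} = 14^{2} = 196$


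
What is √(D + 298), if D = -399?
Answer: I*√101 ≈ 10.05*I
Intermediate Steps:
√(D + 298) = √(-399 + 298) = √(-101) = I*√101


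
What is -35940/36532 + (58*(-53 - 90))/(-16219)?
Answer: -69978613/148128127 ≈ -0.47242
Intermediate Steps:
-35940/36532 + (58*(-53 - 90))/(-16219) = -35940*1/36532 + (58*(-143))*(-1/16219) = -8985/9133 - 8294*(-1/16219) = -8985/9133 + 8294/16219 = -69978613/148128127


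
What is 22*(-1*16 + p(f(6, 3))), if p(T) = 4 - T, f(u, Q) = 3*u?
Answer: -660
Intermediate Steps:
22*(-1*16 + p(f(6, 3))) = 22*(-1*16 + (4 - 3*6)) = 22*(-16 + (4 - 1*18)) = 22*(-16 + (4 - 18)) = 22*(-16 - 14) = 22*(-30) = -660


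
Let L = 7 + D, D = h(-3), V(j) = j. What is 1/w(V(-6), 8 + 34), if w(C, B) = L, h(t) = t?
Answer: 1/4 ≈ 0.25000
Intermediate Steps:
D = -3
L = 4 (L = 7 - 3 = 4)
w(C, B) = 4
1/w(V(-6), 8 + 34) = 1/4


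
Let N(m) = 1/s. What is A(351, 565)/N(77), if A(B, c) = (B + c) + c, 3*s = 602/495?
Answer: 891562/1485 ≈ 600.38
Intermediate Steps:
s = 602/1485 (s = (602/495)/3 = (602*(1/495))/3 = (1/3)*(602/495) = 602/1485 ≈ 0.40539)
A(B, c) = B + 2*c
N(m) = 1485/602 (N(m) = 1/(602/1485) = 1485/602)
A(351, 565)/N(77) = (351 + 2*565)/(1485/602) = (351 + 1130)*(602/1485) = 1481*(602/1485) = 891562/1485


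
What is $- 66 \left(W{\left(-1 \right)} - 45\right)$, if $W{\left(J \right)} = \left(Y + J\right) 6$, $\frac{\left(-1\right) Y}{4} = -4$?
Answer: $-2970$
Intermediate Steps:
$Y = 16$ ($Y = \left(-4\right) \left(-4\right) = 16$)
$W{\left(J \right)} = 96 + 6 J$ ($W{\left(J \right)} = \left(16 + J\right) 6 = 96 + 6 J$)
$- 66 \left(W{\left(-1 \right)} - 45\right) = - 66 \left(\left(96 + 6 \left(-1\right)\right) - 45\right) = - 66 \left(\left(96 - 6\right) - 45\right) = - 66 \left(90 - 45\right) = \left(-66\right) 45 = -2970$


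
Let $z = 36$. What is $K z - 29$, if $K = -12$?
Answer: $-461$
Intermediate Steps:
$K z - 29 = \left(-12\right) 36 - 29 = -432 - 29 = -461$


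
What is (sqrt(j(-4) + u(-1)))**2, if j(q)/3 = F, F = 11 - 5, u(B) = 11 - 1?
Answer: 28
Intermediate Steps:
u(B) = 10
F = 6
j(q) = 18 (j(q) = 3*6 = 18)
(sqrt(j(-4) + u(-1)))**2 = (sqrt(18 + 10))**2 = (sqrt(28))**2 = (2*sqrt(7))**2 = 28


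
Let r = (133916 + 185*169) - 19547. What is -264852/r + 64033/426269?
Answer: -51786407633/31039629773 ≈ -1.6684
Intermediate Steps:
r = 145634 (r = (133916 + 31265) - 19547 = 165181 - 19547 = 145634)
-264852/r + 64033/426269 = -264852/145634 + 64033/426269 = -264852*1/145634 + 64033*(1/426269) = -132426/72817 + 64033/426269 = -51786407633/31039629773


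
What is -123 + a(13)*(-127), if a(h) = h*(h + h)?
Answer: -43049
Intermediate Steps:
a(h) = 2*h² (a(h) = h*(2*h) = 2*h²)
-123 + a(13)*(-127) = -123 + (2*13²)*(-127) = -123 + (2*169)*(-127) = -123 + 338*(-127) = -123 - 42926 = -43049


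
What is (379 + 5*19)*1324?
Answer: 627576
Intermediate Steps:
(379 + 5*19)*1324 = (379 + 95)*1324 = 474*1324 = 627576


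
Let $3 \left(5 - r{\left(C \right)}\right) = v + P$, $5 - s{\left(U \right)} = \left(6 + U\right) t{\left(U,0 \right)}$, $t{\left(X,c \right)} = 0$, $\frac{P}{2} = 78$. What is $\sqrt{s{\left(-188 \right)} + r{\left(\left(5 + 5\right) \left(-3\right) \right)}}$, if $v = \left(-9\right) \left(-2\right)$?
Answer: $4 i \sqrt{3} \approx 6.9282 i$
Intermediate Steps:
$P = 156$ ($P = 2 \cdot 78 = 156$)
$v = 18$
$s{\left(U \right)} = 5$ ($s{\left(U \right)} = 5 - \left(6 + U\right) 0 = 5 - 0 = 5 + 0 = 5$)
$r{\left(C \right)} = -53$ ($r{\left(C \right)} = 5 - \frac{18 + 156}{3} = 5 - 58 = -53$)
$\sqrt{s{\left(-188 \right)} + r{\left(\left(5 + 5\right) \left(-3\right) \right)}} = \sqrt{5 - 53} = \sqrt{-48} = 4 i \sqrt{3}$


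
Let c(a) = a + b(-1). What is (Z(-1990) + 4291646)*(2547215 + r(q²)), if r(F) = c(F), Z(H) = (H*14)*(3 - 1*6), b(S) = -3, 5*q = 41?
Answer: 278623059002706/25 ≈ 1.1145e+13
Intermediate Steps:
q = 41/5 (q = (⅕)*41 = 41/5 ≈ 8.2000)
Z(H) = -42*H (Z(H) = (14*H)*(3 - 6) = (14*H)*(-3) = -42*H)
c(a) = -3 + a (c(a) = a - 3 = -3 + a)
r(F) = -3 + F
(Z(-1990) + 4291646)*(2547215 + r(q²)) = (-42*(-1990) + 4291646)*(2547215 + (-3 + (41/5)²)) = (83580 + 4291646)*(2547215 + (-3 + 1681/25)) = 4375226*(2547215 + 1606/25) = 4375226*(63681981/25) = 278623059002706/25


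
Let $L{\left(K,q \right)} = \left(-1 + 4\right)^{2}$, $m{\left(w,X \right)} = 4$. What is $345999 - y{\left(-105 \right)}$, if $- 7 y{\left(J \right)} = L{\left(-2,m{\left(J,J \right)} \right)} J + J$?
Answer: $345849$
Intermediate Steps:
$L{\left(K,q \right)} = 9$ ($L{\left(K,q \right)} = 3^{2} = 9$)
$y{\left(J \right)} = - \frac{10 J}{7}$ ($y{\left(J \right)} = - \frac{9 J + J}{7} = - \frac{10 J}{7}$)
$345999 - y{\left(-105 \right)} = 345999 - \left(- \frac{10}{7}\right) \left(-105\right) = 345999 - 150 = 345849$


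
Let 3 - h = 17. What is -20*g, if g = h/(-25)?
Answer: -56/5 ≈ -11.200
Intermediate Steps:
h = -14 (h = 3 - 1*17 = 3 - 17 = -14)
g = 14/25 (g = -14/(-25) = -14*(-1/25) = 14/25 ≈ 0.56000)
-20*g = -20*14/25 = -56/5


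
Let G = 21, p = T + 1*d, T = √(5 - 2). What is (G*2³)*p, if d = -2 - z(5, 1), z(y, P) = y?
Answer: -1176 + 168*√3 ≈ -885.02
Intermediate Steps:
d = -7 (d = -2 - 1*5 = -2 - 5 = -7)
T = √3 ≈ 1.7320
p = -7 + √3 (p = √3 + 1*(-7) = √3 - 7 = -7 + √3 ≈ -5.2680)
(G*2³)*p = (21*2³)*(-7 + √3) = (21*8)*(-7 + √3) = 168*(-7 + √3) = -1176 + 168*√3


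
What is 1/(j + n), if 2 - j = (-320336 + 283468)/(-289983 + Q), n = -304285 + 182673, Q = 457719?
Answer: -41934/5099584523 ≈ -8.2230e-6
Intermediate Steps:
n = -121612
j = 93085/41934 (j = 2 - (-320336 + 283468)/(-289983 + 457719) = 2 - (-36868)/167736 = 2 - 1*(-9217/41934) = 2 + 9217/41934 = 93085/41934 ≈ 2.2198)
1/(j + n) = 1/(93085/41934 - 121612) = 1/(-5099584523/41934) = -41934/5099584523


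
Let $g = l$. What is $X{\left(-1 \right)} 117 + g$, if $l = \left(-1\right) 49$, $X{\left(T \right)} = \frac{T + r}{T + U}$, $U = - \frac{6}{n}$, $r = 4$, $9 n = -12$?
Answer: $\frac{359}{7} \approx 51.286$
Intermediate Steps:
$n = - \frac{4}{3}$ ($n = \frac{1}{9} \left(-12\right) = - \frac{4}{3} \approx -1.3333$)
$U = \frac{9}{2}$ ($U = - \frac{6}{- \frac{4}{3}} = \left(-6\right) \left(- \frac{3}{4}\right) = \frac{9}{2} \approx 4.5$)
$X{\left(T \right)} = \frac{4 + T}{\frac{9}{2} + T}$ ($X{\left(T \right)} = \frac{T + 4}{T + \frac{9}{2}} = \frac{4 + T}{\frac{9}{2} + T}$)
$l = -49$
$g = -49$
$X{\left(-1 \right)} 117 + g = \frac{2 \left(4 - 1\right)}{9 + 2 \left(-1\right)} 117 - 49 = 2 \frac{1}{9 - 2} \cdot 3 \cdot 117 - 49 = 2 \cdot \frac{1}{7} \cdot 3 \cdot 117 - 49 = \frac{6}{7} \cdot 117 - 49 = \frac{702}{7} - 49 = \frac{359}{7}$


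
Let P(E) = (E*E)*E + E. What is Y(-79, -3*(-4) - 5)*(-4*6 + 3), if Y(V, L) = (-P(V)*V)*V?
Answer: -64628538198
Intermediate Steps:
P(E) = E + E³ (P(E) = E²*E + E = E³ + E = E + E³)
Y(V, L) = -V²*(V + V³) (Y(V, L) = (-(V + V³)*V)*V = (-V*(V + V³))*V = -V²*(V + V³))
Y(-79, -3*(-4) - 5)*(-4*6 + 3) = (-1*(-79)³ - 1*(-79)⁵)*(-4*6 + 3) = (-1*(-493039) - 1*(-3077056399))*(-24 + 3) = (493039 + 3077056399)*(-21) = 3077549438*(-21) = -64628538198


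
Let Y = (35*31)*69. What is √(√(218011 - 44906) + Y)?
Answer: √(74865 + √173105) ≈ 274.37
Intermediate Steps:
Y = 74865 (Y = 1085*69 = 74865)
√(√(218011 - 44906) + Y) = √(√(218011 - 44906) + 74865) = √(√173105 + 74865) = √(74865 + √173105)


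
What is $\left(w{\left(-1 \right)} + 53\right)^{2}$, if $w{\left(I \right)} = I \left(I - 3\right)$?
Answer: $3249$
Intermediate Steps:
$w{\left(I \right)} = I \left(-3 + I\right)$
$\left(w{\left(-1 \right)} + 53\right)^{2} = \left(- (-3 - 1) + 53\right)^{2} = \left(\left(-1\right) \left(-4\right) + 53\right)^{2} = \left(4 + 53\right)^{2} = 57^{2} = 3249$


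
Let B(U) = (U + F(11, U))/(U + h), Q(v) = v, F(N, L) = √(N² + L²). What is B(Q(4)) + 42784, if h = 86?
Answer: 1925282/45 + √137/90 ≈ 42784.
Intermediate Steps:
F(N, L) = √(L² + N²)
B(U) = (U + √(121 + U²))/(86 + U) (B(U) = (U + √(U² + 11²))/(U + 86) = (U + √(U² + 121))/(86 + U) = (U + √(121 + U²))/(86 + U))
B(Q(4)) + 42784 = (4 + √(121 + 4²))/(86 + 4) + 42784 = (4 + √(121 + 16))/90 + 42784 = (4 + √137)/90 + 42784 = (2/45 + √137/90) + 42784 = 1925282/45 + √137/90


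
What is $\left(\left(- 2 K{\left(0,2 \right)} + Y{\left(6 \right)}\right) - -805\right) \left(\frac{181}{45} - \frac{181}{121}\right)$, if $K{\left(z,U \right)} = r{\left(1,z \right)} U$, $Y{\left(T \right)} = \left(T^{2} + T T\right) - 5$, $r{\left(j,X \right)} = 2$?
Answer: $\frac{1320576}{605} \approx 2182.8$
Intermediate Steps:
$Y{\left(T \right)} = -5 + 2 T^{2}$ ($Y{\left(T \right)} = \left(T^{2} + T^{2}\right) - 5 = 2 T^{2} - 5 = -5 + 2 T^{2}$)
$K{\left(z,U \right)} = 2 U$
$\left(\left(- 2 K{\left(0,2 \right)} + Y{\left(6 \right)}\right) - -805\right) \left(\frac{181}{45} - \frac{181}{121}\right) = \left(\left(- 2 \cdot 2 \cdot 2 - \left(5 - 2 \cdot 6^{2}\right)\right) - -805\right) \left(\frac{181}{45} - \frac{181}{121}\right) = \left(\left(\left(-2\right) 4 + \left(-5 + 2 \cdot 36\right)\right) + 805\right) \left(181 \cdot \frac{1}{45} - \frac{181}{121}\right) = \left(\left(-8 + \left(-5 + 72\right)\right) + 805\right) \left(\frac{181}{45} - \frac{181}{121}\right) = \left(\left(-8 + 67\right) + 805\right) \frac{13756}{5445} = \left(59 + 805\right) \frac{13756}{5445} = 864 \cdot \frac{13756}{5445} = \frac{1320576}{605}$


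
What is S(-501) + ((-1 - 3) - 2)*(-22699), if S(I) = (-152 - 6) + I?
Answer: 135535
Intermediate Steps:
S(I) = -158 + I
S(-501) + ((-1 - 3) - 2)*(-22699) = (-158 - 501) + ((-1 - 3) - 2)*(-22699) = -659 + (-4 - 2)*(-22699) = -659 - 6*(-22699) = -659 + 136194 = 135535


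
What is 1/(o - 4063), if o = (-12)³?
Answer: -1/5791 ≈ -0.00017268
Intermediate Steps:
o = -1728
1/(o - 4063) = 1/(-1728 - 4063) = 1/(-5791) = -1/5791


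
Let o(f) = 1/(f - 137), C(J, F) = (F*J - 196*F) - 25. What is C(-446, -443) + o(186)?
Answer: 13934670/49 ≈ 2.8438e+5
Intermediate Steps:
C(J, F) = -25 - 196*F + F*J (C(J, F) = (-196*F + F*J) - 25 = -25 - 196*F + F*J)
o(f) = 1/(-137 + f)
C(-446, -443) + o(186) = (-25 - 196*(-443) - 443*(-446)) + 1/(-137 + 186) = (-25 + 86828 + 197578) + 1/49 = 284381 + 1/49 = 13934670/49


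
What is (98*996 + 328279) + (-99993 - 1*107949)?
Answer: 217945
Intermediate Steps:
(98*996 + 328279) + (-99993 - 1*107949) = (97608 + 328279) + (-99993 - 107949) = 425887 - 207942 = 217945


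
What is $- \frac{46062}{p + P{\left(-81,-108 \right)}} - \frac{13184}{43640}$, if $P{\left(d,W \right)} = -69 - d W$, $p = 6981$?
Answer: $\frac{4597083}{185470} \approx 24.786$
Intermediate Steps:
$P{\left(d,W \right)} = -69 - W d$
$- \frac{46062}{p + P{\left(-81,-108 \right)}} - \frac{13184}{43640} = - \frac{46062}{6981 - \left(69 - -8748\right)} - \frac{13184}{43640} = - \frac{46062}{6981 - 8817} - \frac{1648}{5455} = - \frac{46062}{-1836} - \frac{1648}{5455} = \left(-46062\right) \left(- \frac{1}{1836}\right) - \frac{1648}{5455} = \frac{853}{34} - \frac{1648}{5455} = \frac{4597083}{185470}$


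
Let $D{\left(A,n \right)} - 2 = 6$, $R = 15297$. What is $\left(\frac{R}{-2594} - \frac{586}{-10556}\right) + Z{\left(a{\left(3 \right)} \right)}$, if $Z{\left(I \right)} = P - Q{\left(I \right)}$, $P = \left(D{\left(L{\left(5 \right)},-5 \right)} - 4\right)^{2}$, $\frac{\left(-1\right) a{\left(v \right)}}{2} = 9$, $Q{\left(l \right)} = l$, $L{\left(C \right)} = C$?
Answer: $\frac{96380241}{3422783} \approx 28.158$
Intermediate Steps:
$D{\left(A,n \right)} = 8$ ($D{\left(A,n \right)} = 2 + 6 = 8$)
$a{\left(v \right)} = -18$ ($a{\left(v \right)} = \left(-2\right) 9 = -18$)
$P = 16$ ($P = \left(8 - 4\right)^{2} = 4^{2} = 16$)
$Z{\left(I \right)} = 16 - I$
$\left(\frac{R}{-2594} - \frac{586}{-10556}\right) + Z{\left(a{\left(3 \right)} \right)} = \left(\frac{15297}{-2594} - \frac{586}{-10556}\right) + \left(16 - -18\right) = \left(15297 \left(- \frac{1}{2594}\right) - - \frac{293}{5278}\right) + \left(16 + 18\right) = \left(- \frac{15297}{2594} + \frac{293}{5278}\right) + 34 = - \frac{19994381}{3422783} + 34 = \frac{96380241}{3422783}$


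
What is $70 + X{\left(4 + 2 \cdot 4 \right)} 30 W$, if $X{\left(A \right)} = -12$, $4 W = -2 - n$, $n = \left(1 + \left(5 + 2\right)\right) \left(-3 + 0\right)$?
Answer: $-1910$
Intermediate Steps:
$n = -24$ ($n = \left(1 + 7\right) \left(-3\right) = 8 \left(-3\right) = -24$)
$W = \frac{11}{2}$ ($W = \frac{-2 - -24}{4} = \frac{-2 + 24}{4} = \frac{1}{4} \cdot 22 = \frac{11}{2} \approx 5.5$)
$70 + X{\left(4 + 2 \cdot 4 \right)} 30 W = 70 - 12 \cdot 30 \cdot \frac{11}{2} = 70 - 1980 = -1910$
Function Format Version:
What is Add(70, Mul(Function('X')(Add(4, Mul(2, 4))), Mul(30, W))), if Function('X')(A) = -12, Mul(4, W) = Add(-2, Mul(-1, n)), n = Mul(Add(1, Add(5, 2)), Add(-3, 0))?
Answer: -1910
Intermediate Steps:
n = -24 (n = Mul(Add(1, 7), -3) = Mul(8, -3) = -24)
W = Rational(11, 2) (W = Mul(Rational(1, 4), Add(-2, Mul(-1, -24))) = Mul(Rational(1, 4), Add(-2, 24)) = Mul(Rational(1, 4), 22) = Rational(11, 2) ≈ 5.5000)
Add(70, Mul(Function('X')(Add(4, Mul(2, 4))), Mul(30, W))) = Add(70, Mul(-12, Mul(30, Rational(11, 2)))) = Add(70, Mul(-12, 165)) = Add(70, -1980) = -1910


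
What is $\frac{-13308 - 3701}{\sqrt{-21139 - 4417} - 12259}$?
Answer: $\frac{208513331}{150308637} + \frac{34018 i \sqrt{6389}}{150308637} \approx 1.3872 + 0.01809 i$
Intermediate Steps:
$\frac{-13308 - 3701}{\sqrt{-21139 - 4417} - 12259} = - \frac{17009}{\sqrt{-25556} - 12259} = - \frac{17009}{2 i \sqrt{6389} - 12259} = - \frac{17009}{-12259 + 2 i \sqrt{6389}}$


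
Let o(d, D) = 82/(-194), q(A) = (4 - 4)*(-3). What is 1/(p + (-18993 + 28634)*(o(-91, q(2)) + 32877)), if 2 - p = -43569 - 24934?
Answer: 97/30752063933 ≈ 3.1543e-9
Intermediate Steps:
p = 68505 (p = 2 - (-43569 - 24934) = 2 - 1*(-68503) = 2 + 68503 = 68505)
q(A) = 0 (q(A) = 0*(-3) = 0)
o(d, D) = -41/97 (o(d, D) = 82*(-1/194) = -41/97)
1/(p + (-18993 + 28634)*(o(-91, q(2)) + 32877)) = 1/(68505 + (-18993 + 28634)*(-41/97 + 32877)) = 1/(68505 + 9641*(3189028/97)) = 1/(68505 + 30745418948/97) = 1/(30752063933/97) = 97/30752063933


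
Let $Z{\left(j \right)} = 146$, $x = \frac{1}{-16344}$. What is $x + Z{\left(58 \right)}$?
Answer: $\frac{2386223}{16344} \approx 146.0$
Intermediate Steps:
$x = - \frac{1}{16344} \approx -6.1185 \cdot 10^{-5}$
$x + Z{\left(58 \right)} = - \frac{1}{16344} + 146 = \frac{2386223}{16344}$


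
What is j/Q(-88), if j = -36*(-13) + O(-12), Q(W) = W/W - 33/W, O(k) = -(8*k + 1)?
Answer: 4504/11 ≈ 409.45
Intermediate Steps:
O(k) = -1 - 8*k (O(k) = -(1 + 8*k) = -1 - 8*k)
Q(W) = 1 - 33/W
j = 563 (j = -36*(-13) + (-1 - 8*(-12)) = 468 + (-1 + 96) = 468 + 95 = 563)
j/Q(-88) = 563/(((-33 - 88)/(-88))) = 563/((-1/88*(-121))) = 563/(11/8) = 563*(8/11) = 4504/11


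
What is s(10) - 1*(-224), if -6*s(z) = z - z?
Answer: 224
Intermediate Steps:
s(z) = 0 (s(z) = -(z - z)/6 = -⅙*0 = 0)
s(10) - 1*(-224) = 0 - 1*(-224) = 0 + 224 = 224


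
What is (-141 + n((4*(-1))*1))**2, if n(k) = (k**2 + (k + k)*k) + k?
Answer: 9409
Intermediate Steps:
n(k) = k + 3*k**2 (n(k) = (k**2 + (2*k)*k) + k = (k**2 + 2*k**2) + k = 3*k**2 + k = k + 3*k**2)
(-141 + n((4*(-1))*1))**2 = (-141 + ((4*(-1))*1)*(1 + 3*((4*(-1))*1)))**2 = (-141 + (-4*1)*(1 + 3*(-4*1)))**2 = (-141 - 4*(1 + 3*(-4)))**2 = (-141 - 4*(1 - 12))**2 = (-141 - 4*(-11))**2 = (-141 + 44)**2 = (-97)**2 = 9409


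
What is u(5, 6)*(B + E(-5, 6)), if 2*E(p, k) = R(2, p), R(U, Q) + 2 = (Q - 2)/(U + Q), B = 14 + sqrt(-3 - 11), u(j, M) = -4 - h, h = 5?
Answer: -255/2 - 9*I*sqrt(14) ≈ -127.5 - 33.675*I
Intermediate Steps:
u(j, M) = -9 (u(j, M) = -4 - 1*5 = -4 - 5 = -9)
B = 14 + I*sqrt(14) (B = 14 + sqrt(-14) = 14 + I*sqrt(14) ≈ 14.0 + 3.7417*I)
R(U, Q) = -2 + (-2 + Q)/(Q + U) (R(U, Q) = -2 + (Q - 2)/(U + Q) = -2 + (-2 + Q)/(Q + U))
E(p, k) = (-6 - p)/(2*(2 + p)) (E(p, k) = ((-2 - p - 2*2)/(p + 2))/2 = ((-2 - p - 4)/(2 + p))/2 = ((-6 - p)/(2 + p))/2 = (-6 - p)/(2*(2 + p)))
u(5, 6)*(B + E(-5, 6)) = -9*((14 + I*sqrt(14)) + (-6 - 1*(-5))/(2*(2 - 5))) = -9*((14 + I*sqrt(14)) + (1/2)*(-6 + 5)/(-3)) = -9*((14 + I*sqrt(14)) + (1/2)*(-1/3)*(-1)) = -9*((14 + I*sqrt(14)) + 1/6) = -9*(85/6 + I*sqrt(14)) = -255/2 - 9*I*sqrt(14)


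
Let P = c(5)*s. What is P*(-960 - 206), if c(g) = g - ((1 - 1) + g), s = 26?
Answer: 0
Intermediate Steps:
c(g) = 0 (c(g) = g - (0 + g) = g - g = 0)
P = 0 (P = 0*26 = 0)
P*(-960 - 206) = 0*(-960 - 206) = 0*(-1166) = 0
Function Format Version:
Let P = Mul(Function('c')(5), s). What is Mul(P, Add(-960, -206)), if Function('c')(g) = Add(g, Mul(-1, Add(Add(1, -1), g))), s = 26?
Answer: 0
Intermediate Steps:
Function('c')(g) = 0 (Function('c')(g) = Add(g, Mul(-1, Add(0, g))) = Add(g, Mul(-1, g)) = 0)
P = 0 (P = Mul(0, 26) = 0)
Mul(P, Add(-960, -206)) = Mul(0, Add(-960, -206)) = Mul(0, -1166) = 0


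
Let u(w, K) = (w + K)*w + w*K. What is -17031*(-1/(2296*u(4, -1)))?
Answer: 2433/2624 ≈ 0.92721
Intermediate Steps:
u(w, K) = K*w + w*(K + w) (u(w, K) = (K + w)*w + K*w = w*(K + w) + K*w = K*w + w*(K + w))
-17031*(-1/(2296*u(4, -1))) = -17031*(-1/(9184*(4 + 2*(-1)))) = -17031*(-1/(9184*(4 - 2))) = -17031/((-9184*2)) = -17031/((-2296*8)) = -17031/(-18368) = -17031*(-1/18368) = 2433/2624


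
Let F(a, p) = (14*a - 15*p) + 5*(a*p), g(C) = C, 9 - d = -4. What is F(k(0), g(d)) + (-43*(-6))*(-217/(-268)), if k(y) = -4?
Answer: -40481/134 ≈ -302.10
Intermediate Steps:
d = 13 (d = 9 - 1*(-4) = 9 + 4 = 13)
F(a, p) = -15*p + 14*a + 5*a*p (F(a, p) = (-15*p + 14*a) + 5*a*p = -15*p + 14*a + 5*a*p)
F(k(0), g(d)) + (-43*(-6))*(-217/(-268)) = (-15*13 + 14*(-4) + 5*(-4)*13) + (-43*(-6))*(-217/(-268)) = (-195 - 56 - 260) + 258*(-217*(-1/268)) = -511 + 258*(217/268) = -511 + 27993/134 = -40481/134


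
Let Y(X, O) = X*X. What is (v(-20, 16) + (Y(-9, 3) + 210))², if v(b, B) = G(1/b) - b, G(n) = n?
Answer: 38675961/400 ≈ 96690.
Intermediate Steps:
Y(X, O) = X²
v(b, B) = 1/b - b
(v(-20, 16) + (Y(-9, 3) + 210))² = ((1/(-20) - 1*(-20)) + ((-9)² + 210))² = ((-1/20 + 20) + (81 + 210))² = (399/20 + 291)² = (6219/20)² = 38675961/400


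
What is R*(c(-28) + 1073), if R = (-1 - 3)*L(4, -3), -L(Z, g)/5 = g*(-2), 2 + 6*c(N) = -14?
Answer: 128440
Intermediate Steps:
c(N) = -8/3 (c(N) = -⅓ + (⅙)*(-14) = -⅓ - 7/3 = -8/3)
L(Z, g) = 10*g (L(Z, g) = -5*g*(-2) = -(-10)*g = 10*g)
R = 120 (R = (-1 - 3)*(10*(-3)) = -4*(-30) = 120)
R*(c(-28) + 1073) = 120*(-8/3 + 1073) = 120*(3211/3) = 128440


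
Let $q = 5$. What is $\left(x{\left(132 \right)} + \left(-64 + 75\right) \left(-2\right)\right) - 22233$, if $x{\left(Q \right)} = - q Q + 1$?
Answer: $-22914$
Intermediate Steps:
$x{\left(Q \right)} = 1 - 5 Q$ ($x{\left(Q \right)} = - 5 Q + 1 = 1 - 5 Q$)
$\left(x{\left(132 \right)} + \left(-64 + 75\right) \left(-2\right)\right) - 22233 = \left(\left(1 - 660\right) + \left(-64 + 75\right) \left(-2\right)\right) - 22233 = \left(\left(1 - 660\right) + 11 \left(-2\right)\right) - 22233 = \left(-659 - 22\right) - 22233 = -681 - 22233 = -22914$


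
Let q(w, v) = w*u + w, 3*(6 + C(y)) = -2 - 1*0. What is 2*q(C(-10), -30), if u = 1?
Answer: -80/3 ≈ -26.667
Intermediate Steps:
C(y) = -20/3 (C(y) = -6 + (-2 - 1*0)/3 = -6 + (-2 + 0)/3 = -6 + (⅓)*(-2) = -6 - ⅔ = -20/3)
q(w, v) = 2*w (q(w, v) = w*1 + w = w + w = 2*w)
2*q(C(-10), -30) = 2*(2*(-20/3)) = 2*(-40/3) = -80/3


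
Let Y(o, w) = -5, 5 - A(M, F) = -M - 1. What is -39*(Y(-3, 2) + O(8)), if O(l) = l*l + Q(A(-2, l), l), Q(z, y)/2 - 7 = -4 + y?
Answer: -3159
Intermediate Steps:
A(M, F) = 6 + M (A(M, F) = 5 - (-M - 1) = 5 - (-1 - M) = 5 + (1 + M) = 6 + M)
Q(z, y) = 6 + 2*y (Q(z, y) = 14 + 2*(-4 + y) = 14 + (-8 + 2*y) = 6 + 2*y)
O(l) = 6 + l**2 + 2*l (O(l) = l*l + (6 + 2*l) = l**2 + (6 + 2*l) = 6 + l**2 + 2*l)
-39*(Y(-3, 2) + O(8)) = -39*(-5 + (6 + 8**2 + 2*8)) = -39*(-5 + (6 + 64 + 16)) = -39*(-5 + 86) = -39*81 = -3159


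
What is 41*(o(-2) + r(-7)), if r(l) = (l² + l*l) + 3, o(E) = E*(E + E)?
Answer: 4469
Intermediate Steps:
o(E) = 2*E² (o(E) = E*(2*E) = 2*E²)
r(l) = 3 + 2*l² (r(l) = (l² + l²) + 3 = 2*l² + 3 = 3 + 2*l²)
41*(o(-2) + r(-7)) = 41*(2*(-2)² + (3 + 2*(-7)²)) = 41*(2*4 + (3 + 2*49)) = 41*(8 + (3 + 98)) = 41*(8 + 101) = 41*109 = 4469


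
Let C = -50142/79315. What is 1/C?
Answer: -79315/50142 ≈ -1.5818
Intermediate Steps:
C = -50142/79315 (C = -50142*1/79315 = -50142/79315 ≈ -0.63219)
1/C = 1/(-50142/79315) = -79315/50142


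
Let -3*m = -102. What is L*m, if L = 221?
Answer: 7514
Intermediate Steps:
m = 34 (m = -⅓*(-102) = 34)
L*m = 221*34 = 7514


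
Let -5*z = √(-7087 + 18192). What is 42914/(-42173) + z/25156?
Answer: -42914/42173 - √11105/125780 ≈ -1.0184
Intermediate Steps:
z = -√11105/5 (z = -√(-7087 + 18192)/5 = -√11105/5 ≈ -21.076)
42914/(-42173) + z/25156 = 42914/(-42173) - √11105/5/25156 = 42914*(-1/42173) - √11105/5*(1/25156) = -42914/42173 - √11105/125780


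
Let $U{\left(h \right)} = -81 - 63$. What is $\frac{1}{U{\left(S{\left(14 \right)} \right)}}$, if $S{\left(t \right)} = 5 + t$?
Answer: $- \frac{1}{144} \approx -0.0069444$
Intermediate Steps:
$U{\left(h \right)} = -144$ ($U{\left(h \right)} = -81 - 63 = -144$)
$\frac{1}{U{\left(S{\left(14 \right)} \right)}} = \frac{1}{-144} = - \frac{1}{144}$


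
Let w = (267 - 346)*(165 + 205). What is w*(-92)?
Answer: 2689160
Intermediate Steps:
w = -29230 (w = -79*370 = -29230)
w*(-92) = -29230*(-92) = 2689160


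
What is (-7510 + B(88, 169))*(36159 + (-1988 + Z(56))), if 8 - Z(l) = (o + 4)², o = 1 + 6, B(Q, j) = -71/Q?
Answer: -11255334579/44 ≈ -2.5580e+8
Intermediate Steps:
o = 7
Z(l) = -113 (Z(l) = 8 - (7 + 4)² = 8 - 1*11² = 8 - 1*121 = 8 - 121 = -113)
(-7510 + B(88, 169))*(36159 + (-1988 + Z(56))) = (-7510 - 71/88)*(36159 + (-1988 - 113)) = (-7510 - 71*1/88)*(36159 - 2101) = (-7510 - 71/88)*34058 = -660951/88*34058 = -11255334579/44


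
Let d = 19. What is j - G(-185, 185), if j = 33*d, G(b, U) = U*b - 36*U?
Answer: 41512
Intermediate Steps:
G(b, U) = -36*U + U*b
j = 627 (j = 33*19 = 627)
j - G(-185, 185) = 627 - 185*(-36 - 185) = 627 - 185*(-221) = 627 - 1*(-40885) = 627 + 40885 = 41512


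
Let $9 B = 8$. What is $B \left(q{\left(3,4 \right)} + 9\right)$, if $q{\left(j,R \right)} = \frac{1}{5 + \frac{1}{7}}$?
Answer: $\frac{662}{81} \approx 8.1728$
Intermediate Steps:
$B = \frac{8}{9}$ ($B = \frac{1}{9} \cdot 8 = \frac{8}{9} \approx 0.88889$)
$q{\left(j,R \right)} = \frac{7}{36}$ ($q{\left(j,R \right)} = \frac{1}{5 + \frac{1}{7}} = \frac{1}{\frac{36}{7}} = \frac{7}{36}$)
$B \left(q{\left(3,4 \right)} + 9\right) = \frac{8 \left(\frac{7}{36} + 9\right)}{9} = \frac{8}{9} \cdot \frac{331}{36} = \frac{662}{81}$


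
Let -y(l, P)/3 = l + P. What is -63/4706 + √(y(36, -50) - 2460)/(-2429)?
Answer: -63/4706 - I*√2418/2429 ≈ -0.013387 - 0.020244*I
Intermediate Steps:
y(l, P) = -3*P - 3*l (y(l, P) = -3*(l + P) = -3*(P + l) = -3*P - 3*l)
-63/4706 + √(y(36, -50) - 2460)/(-2429) = -63/4706 + √((-3*(-50) - 3*36) - 2460)/(-2429) = -63*1/4706 + √((150 - 108) - 2460)*(-1/2429) = -63/4706 + √(42 - 2460)*(-1/2429) = -63/4706 + √(-2418)*(-1/2429) = -63/4706 + (I*√2418)*(-1/2429) = -63/4706 - I*√2418/2429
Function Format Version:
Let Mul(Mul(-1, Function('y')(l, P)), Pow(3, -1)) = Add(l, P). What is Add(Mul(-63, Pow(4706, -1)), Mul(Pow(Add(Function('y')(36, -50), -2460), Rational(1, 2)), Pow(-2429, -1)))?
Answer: Add(Rational(-63, 4706), Mul(Rational(-1, 2429), I, Pow(2418, Rational(1, 2)))) ≈ Add(-0.013387, Mul(-0.020244, I))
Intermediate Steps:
Function('y')(l, P) = Add(Mul(-3, P), Mul(-3, l)) (Function('y')(l, P) = Mul(-3, Add(l, P)) = Mul(-3, Add(P, l)) = Add(Mul(-3, P), Mul(-3, l)))
Add(Mul(-63, Pow(4706, -1)), Mul(Pow(Add(Function('y')(36, -50), -2460), Rational(1, 2)), Pow(-2429, -1))) = Add(Mul(-63, Pow(4706, -1)), Mul(Pow(Add(Add(Mul(-3, -50), Mul(-3, 36)), -2460), Rational(1, 2)), Pow(-2429, -1))) = Add(Mul(-63, Rational(1, 4706)), Mul(Pow(Add(Add(150, -108), -2460), Rational(1, 2)), Rational(-1, 2429))) = Add(Rational(-63, 4706), Mul(Pow(Add(42, -2460), Rational(1, 2)), Rational(-1, 2429))) = Add(Rational(-63, 4706), Mul(Pow(-2418, Rational(1, 2)), Rational(-1, 2429))) = Add(Rational(-63, 4706), Mul(Mul(I, Pow(2418, Rational(1, 2))), Rational(-1, 2429))) = Add(Rational(-63, 4706), Mul(Rational(-1, 2429), I, Pow(2418, Rational(1, 2))))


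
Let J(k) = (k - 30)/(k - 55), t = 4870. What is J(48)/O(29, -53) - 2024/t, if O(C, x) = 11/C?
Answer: -1348994/187495 ≈ -7.1948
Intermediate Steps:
J(k) = (-30 + k)/(-55 + k)
J(48)/O(29, -53) - 2024/t = ((-30 + 48)/(-55 + 48))/((11/29)) - 2024/4870 = (18/(-7))/((11*(1/29))) - 2024*1/4870 = (-⅐*18)/(11/29) - 1012/2435 = -18/7*29/11 - 1012/2435 = -522/77 - 1012/2435 = -1348994/187495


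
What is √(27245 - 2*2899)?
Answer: 3*√2383 ≈ 146.45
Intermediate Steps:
√(27245 - 2*2899) = √(27245 - 5798) = √21447 = 3*√2383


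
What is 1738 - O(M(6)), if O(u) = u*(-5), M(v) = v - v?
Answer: 1738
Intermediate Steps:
M(v) = 0
O(u) = -5*u
1738 - O(M(6)) = 1738 - (-5)*0 = 1738 - 1*0 = 1738 + 0 = 1738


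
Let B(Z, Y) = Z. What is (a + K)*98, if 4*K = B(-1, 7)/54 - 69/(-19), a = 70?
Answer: 14258363/2052 ≈ 6948.5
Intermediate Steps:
K = 3707/4104 (K = (-1/54 - 69/(-19))/4 = (-1*1/54 - 69*(-1/19))/4 = (-1/54 + 69/19)/4 = (¼)*(3707/1026) = 3707/4104 ≈ 0.90326)
(a + K)*98 = (70 + 3707/4104)*98 = (290987/4104)*98 = 14258363/2052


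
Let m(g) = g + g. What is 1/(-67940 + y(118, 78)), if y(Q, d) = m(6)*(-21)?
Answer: -1/68192 ≈ -1.4664e-5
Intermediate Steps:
m(g) = 2*g
y(Q, d) = -252 (y(Q, d) = (2*6)*(-21) = 12*(-21) = -252)
1/(-67940 + y(118, 78)) = 1/(-67940 - 252) = 1/(-68192) = -1/68192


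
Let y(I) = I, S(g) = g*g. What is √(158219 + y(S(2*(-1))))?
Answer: √158223 ≈ 397.77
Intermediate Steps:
S(g) = g²
√(158219 + y(S(2*(-1)))) = √(158219 + (2*(-1))²) = √(158219 + (-2)²) = √(158219 + 4) = √158223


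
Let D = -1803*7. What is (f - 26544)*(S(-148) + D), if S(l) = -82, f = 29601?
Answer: -38833071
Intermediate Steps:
D = -12621
(f - 26544)*(S(-148) + D) = (29601 - 26544)*(-82 - 12621) = 3057*(-12703) = -38833071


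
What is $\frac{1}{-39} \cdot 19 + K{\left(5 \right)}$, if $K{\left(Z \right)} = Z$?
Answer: $\frac{176}{39} \approx 4.5128$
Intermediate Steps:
$\frac{1}{-39} \cdot 19 + K{\left(5 \right)} = \frac{1}{-39} \cdot 19 + 5 = \left(- \frac{1}{39}\right) 19 + 5 = - \frac{19}{39} + 5 = \frac{176}{39}$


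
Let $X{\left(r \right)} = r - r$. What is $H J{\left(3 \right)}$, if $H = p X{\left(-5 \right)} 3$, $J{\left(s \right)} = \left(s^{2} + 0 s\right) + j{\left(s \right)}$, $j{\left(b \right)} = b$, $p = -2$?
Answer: $0$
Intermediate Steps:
$J{\left(s \right)} = s + s^{2}$ ($J{\left(s \right)} = \left(s^{2} + 0 s\right) + s = \left(s^{2} + 0\right) + s = s^{2} + s = s + s^{2}$)
$X{\left(r \right)} = 0$
$H = 0$ ($H = \left(-2\right) 0 \cdot 3 = 0 \cdot 3 = 0$)
$H J{\left(3 \right)} = 0 \cdot 3 \left(1 + 3\right) = 0 \cdot 3 \cdot 4 = 0 \cdot 12 = 0$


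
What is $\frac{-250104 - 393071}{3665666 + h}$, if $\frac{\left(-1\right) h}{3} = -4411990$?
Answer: $- \frac{643175}{16901636} \approx -0.038054$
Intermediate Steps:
$h = 13235970$ ($h = \left(-3\right) \left(-4411990\right) = 13235970$)
$\frac{-250104 - 393071}{3665666 + h} = \frac{-250104 - 393071}{3665666 + 13235970} = - \frac{643175}{16901636}$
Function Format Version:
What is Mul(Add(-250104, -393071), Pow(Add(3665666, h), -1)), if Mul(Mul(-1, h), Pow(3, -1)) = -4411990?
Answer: Rational(-643175, 16901636) ≈ -0.038054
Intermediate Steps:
h = 13235970 (h = Mul(-3, -4411990) = 13235970)
Mul(Add(-250104, -393071), Pow(Add(3665666, h), -1)) = Mul(Add(-250104, -393071), Pow(Add(3665666, 13235970), -1)) = Mul(-643175, Pow(16901636, -1)) = Mul(-643175, Rational(1, 16901636)) = Rational(-643175, 16901636)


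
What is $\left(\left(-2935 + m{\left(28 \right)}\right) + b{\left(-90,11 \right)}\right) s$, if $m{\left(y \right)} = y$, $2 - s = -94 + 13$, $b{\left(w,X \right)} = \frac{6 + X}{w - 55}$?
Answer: $- \frac{34987156}{145} \approx -2.4129 \cdot 10^{5}$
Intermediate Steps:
$b{\left(w,X \right)} = \frac{6 + X}{-55 + w}$
$s = 83$ ($s = 2 - \left(-94 + 13\right) = 2 - -81 = 2 + 81 = 83$)
$\left(\left(-2935 + m{\left(28 \right)}\right) + b{\left(-90,11 \right)}\right) s = \left(\left(-2935 + 28\right) + \frac{6 + 11}{-55 - 90}\right) 83 = \left(-2907 + \frac{1}{-145} \cdot 17\right) 83 = \left(-2907 - \frac{17}{145}\right) 83 = \left(- \frac{421532}{145}\right) 83 = - \frac{34987156}{145}$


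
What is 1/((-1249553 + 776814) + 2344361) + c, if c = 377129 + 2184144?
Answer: 4793734894807/1871622 ≈ 2.5613e+6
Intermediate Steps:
c = 2561273
1/((-1249553 + 776814) + 2344361) + c = 1/((-1249553 + 776814) + 2344361) + 2561273 = 1/(-472739 + 2344361) + 2561273 = 1/1871622 + 2561273 = 4793734894807/1871622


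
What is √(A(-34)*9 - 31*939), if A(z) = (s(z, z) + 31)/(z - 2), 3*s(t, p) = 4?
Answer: I*√1048215/6 ≈ 170.64*I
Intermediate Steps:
s(t, p) = 4/3 (s(t, p) = (⅓)*4 = 4/3)
A(z) = 97/(3*(-2 + z)) (A(z) = (4/3 + 31)/(z - 2) = 97/(3*(-2 + z)))
√(A(-34)*9 - 31*939) = √((97/(3*(-2 - 34)))*9 - 31*939) = √(((97/3)/(-36))*9 - 29109) = √(((97/3)*(-1/36))*9 - 29109) = √(-97/108*9 - 29109) = √(-97/12 - 29109) = √(-349405/12) = I*√1048215/6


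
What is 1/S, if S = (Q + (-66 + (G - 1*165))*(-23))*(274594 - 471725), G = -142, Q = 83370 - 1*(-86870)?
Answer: -1/35250768289 ≈ -2.8368e-11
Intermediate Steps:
Q = 170240 (Q = 83370 + 86870 = 170240)
S = -35250768289 (S = (170240 + (-66 + (-142 - 1*165))*(-23))*(274594 - 471725) = (170240 + (-66 + (-142 - 165))*(-23))*(-197131) = (170240 + (-66 - 307)*(-23))*(-197131) = (170240 - 373*(-23))*(-197131) = (170240 + 8579)*(-197131) = 178819*(-197131) = -35250768289)
1/S = 1/(-35250768289) = -1/35250768289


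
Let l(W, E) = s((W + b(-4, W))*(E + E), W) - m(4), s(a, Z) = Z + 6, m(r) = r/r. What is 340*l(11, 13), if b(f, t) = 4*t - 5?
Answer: 5440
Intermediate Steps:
m(r) = 1
b(f, t) = -5 + 4*t
s(a, Z) = 6 + Z
l(W, E) = 5 + W (l(W, E) = (6 + W) - 1*1 = (6 + W) - 1 = 5 + W)
340*l(11, 13) = 340*(5 + 11) = 340*16 = 5440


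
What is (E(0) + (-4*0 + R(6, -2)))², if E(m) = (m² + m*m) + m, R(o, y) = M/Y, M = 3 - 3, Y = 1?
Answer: 0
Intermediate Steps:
M = 0
R(o, y) = 0 (R(o, y) = 0/1 = 0*1 = 0)
E(m) = m + 2*m² (E(m) = (m² + m²) + m = 2*m² + m = m + 2*m²)
(E(0) + (-4*0 + R(6, -2)))² = (0*(1 + 2*0) + (-4*0 + 0))² = (0*(1 + 0) + (0 + 0))² = (0*1 + 0)² = (0 + 0)² = 0² = 0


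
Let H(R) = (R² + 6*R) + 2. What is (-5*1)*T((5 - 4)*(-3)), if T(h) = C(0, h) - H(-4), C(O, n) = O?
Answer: -30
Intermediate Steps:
H(R) = 2 + R² + 6*R
T(h) = 6 (T(h) = 0 - (2 + (-4)² + 6*(-4)) = 0 - (2 + 16 - 24) = 0 - 1*(-6) = 0 + 6 = 6)
(-5*1)*T((5 - 4)*(-3)) = -5*1*6 = -5*6 = -30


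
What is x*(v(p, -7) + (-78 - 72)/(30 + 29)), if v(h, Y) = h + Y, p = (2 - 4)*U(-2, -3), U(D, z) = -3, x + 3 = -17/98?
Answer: 64999/5782 ≈ 11.242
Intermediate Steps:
x = -311/98 (x = -3 - 17/98 = -311/98 ≈ -3.1735)
p = 6 (p = (2 - 4)*(-3) = -2*(-3) = 6)
v(h, Y) = Y + h
x*(v(p, -7) + (-78 - 72)/(30 + 29)) = -311*((-7 + 6) + (-78 - 72)/(30 + 29))/98 = -311*(-1 - 150/59)/98 = -311/98*(-209/59) = 64999/5782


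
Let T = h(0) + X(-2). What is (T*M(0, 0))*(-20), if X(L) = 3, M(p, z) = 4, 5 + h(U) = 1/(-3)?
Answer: 560/3 ≈ 186.67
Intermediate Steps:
h(U) = -16/3 (h(U) = -5 + 1/(-3) = -5 - 1/3 = -16/3)
T = -7/3 (T = -16/3 + 3 = -7/3 ≈ -2.3333)
(T*M(0, 0))*(-20) = -7/3*4*(-20) = -28/3*(-20) = 560/3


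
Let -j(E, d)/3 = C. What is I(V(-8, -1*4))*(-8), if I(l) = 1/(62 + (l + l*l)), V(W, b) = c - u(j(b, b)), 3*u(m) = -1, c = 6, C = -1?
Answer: -9/122 ≈ -0.073771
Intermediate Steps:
j(E, d) = 3 (j(E, d) = -3*(-1) = 3)
u(m) = -⅓ (u(m) = (⅓)*(-1) = -⅓)
V(W, b) = 19/3 (V(W, b) = 6 - 1*(-⅓) = 6 + ⅓ = 19/3)
I(l) = 1/(62 + l + l²) (I(l) = 1/(62 + (l + l²)) = 1/(62 + l + l²))
I(V(-8, -1*4))*(-8) = -8/(62 + 19/3 + (19/3)²) = -8/(62 + 19/3 + 361/9) = -8/(976/9) = (9/976)*(-8) = -9/122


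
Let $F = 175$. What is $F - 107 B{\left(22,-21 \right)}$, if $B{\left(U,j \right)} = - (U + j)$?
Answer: $282$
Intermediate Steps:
$B{\left(U,j \right)} = - U - j$
$F - 107 B{\left(22,-21 \right)} = 175 - 107 \left(\left(-1\right) 22 - -21\right) = 175 - 107 \left(-22 + 21\right) = 175 - -107 = 175 + 107 = 282$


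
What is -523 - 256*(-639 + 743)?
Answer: -27147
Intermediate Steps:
-523 - 256*(-639 + 743) = -523 - 256*104 = -523 - 26624 = -27147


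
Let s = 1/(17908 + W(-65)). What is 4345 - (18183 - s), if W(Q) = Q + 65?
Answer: -247810903/17908 ≈ -13838.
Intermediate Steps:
W(Q) = 65 + Q
s = 1/17908 (s = 1/(17908 + (65 - 65)) = 1/(17908 + 0) = 1/17908 ≈ 5.5841e-5)
4345 - (18183 - s) = 4345 - (18183 - 1*1/17908) = 4345 - (18183 - 1/17908) = 4345 - 1*325621163/17908 = 4345 - 325621163/17908 = -247810903/17908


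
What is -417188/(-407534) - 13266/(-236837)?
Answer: 52105950200/48259564979 ≈ 1.0797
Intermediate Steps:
-417188/(-407534) - 13266/(-236837) = -417188*(-1/407534) - 13266*(-1/236837) = 208594/203767 + 13266/236837 = 52105950200/48259564979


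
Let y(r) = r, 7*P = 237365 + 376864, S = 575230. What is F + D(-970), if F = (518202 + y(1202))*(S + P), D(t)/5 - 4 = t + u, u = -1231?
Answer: 344352894723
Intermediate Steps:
D(t) = -6135 + 5*t (D(t) = 20 + 5*(t - 1231) = 20 + 5*(-1231 + t) = 20 + (-6155 + 5*t) = -6135 + 5*t)
P = 87747 (P = (237365 + 376864)/7 = (⅐)*614229 = 87747)
F = 344352905708 (F = (518202 + 1202)*(575230 + 87747) = 519404*662977 = 344352905708)
F + D(-970) = 344352905708 + (-6135 + 5*(-970)) = 344352905708 + (-6135 - 4850) = 344352905708 - 10985 = 344352894723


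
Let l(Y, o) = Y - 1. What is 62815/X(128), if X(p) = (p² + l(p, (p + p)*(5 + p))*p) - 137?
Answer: 62815/32503 ≈ 1.9326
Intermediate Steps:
l(Y, o) = -1 + Y
X(p) = -137 + p² + p*(-1 + p) (X(p) = (p² + (-1 + p)*p) - 137 = (p² + p*(-1 + p)) - 137 = -137 + p² + p*(-1 + p))
62815/X(128) = 62815/(-137 - 1*128 + 2*128²) = 62815/(-137 - 128 + 2*16384) = 62815/(-137 - 128 + 32768) = 62815/32503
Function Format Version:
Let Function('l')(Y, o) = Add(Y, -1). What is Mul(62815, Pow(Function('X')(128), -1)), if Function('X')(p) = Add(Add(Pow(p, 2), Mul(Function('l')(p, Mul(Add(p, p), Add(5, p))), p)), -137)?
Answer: Rational(62815, 32503) ≈ 1.9326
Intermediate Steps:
Function('l')(Y, o) = Add(-1, Y)
Function('X')(p) = Add(-137, Pow(p, 2), Mul(p, Add(-1, p))) (Function('X')(p) = Add(Add(Pow(p, 2), Mul(Add(-1, p), p)), -137) = Add(Add(Pow(p, 2), Mul(p, Add(-1, p))), -137) = Add(-137, Pow(p, 2), Mul(p, Add(-1, p))))
Mul(62815, Pow(Function('X')(128), -1)) = Mul(62815, Pow(Add(-137, Mul(-1, 128), Mul(2, Pow(128, 2))), -1)) = Mul(62815, Pow(Add(-137, -128, Mul(2, 16384)), -1)) = Mul(62815, Pow(Add(-137, -128, 32768), -1)) = Mul(62815, Pow(32503, -1)) = Mul(62815, Rational(1, 32503)) = Rational(62815, 32503)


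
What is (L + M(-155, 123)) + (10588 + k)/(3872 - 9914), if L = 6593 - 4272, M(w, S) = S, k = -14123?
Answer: 14770183/6042 ≈ 2444.6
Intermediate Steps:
L = 2321
(L + M(-155, 123)) + (10588 + k)/(3872 - 9914) = (2321 + 123) + (10588 - 14123)/(3872 - 9914) = 2444 - 3535/(-6042) = 2444 - 3535*(-1/6042) = 2444 + 3535/6042 = 14770183/6042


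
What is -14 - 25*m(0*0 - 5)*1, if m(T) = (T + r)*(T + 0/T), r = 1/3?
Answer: -1792/3 ≈ -597.33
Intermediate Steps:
r = ⅓ ≈ 0.33333
m(T) = T*(⅓ + T) (m(T) = (T + ⅓)*(T + 0/T) = (⅓ + T)*(T + 0) = (⅓ + T)*T = T*(⅓ + T))
-14 - 25*m(0*0 - 5)*1 = -14 - 25*((0*0 - 5)*(⅓ + (0*0 - 5)))*1 = -14 - 25*((0 - 5)*(⅓ + (0 - 5)))*1 = -14 - 25*-5*(⅓ - 5)*1 = -14 - 25*-5*(-14/3)*1 = -14 - 25*(70/3)*1 = -14 - 1750/3 = -1792/3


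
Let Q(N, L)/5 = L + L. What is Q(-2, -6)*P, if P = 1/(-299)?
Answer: 60/299 ≈ 0.20067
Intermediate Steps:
Q(N, L) = 10*L (Q(N, L) = 5*(L + L) = 5*(2*L) = 10*L)
P = -1/299 ≈ -0.0033445
Q(-2, -6)*P = (10*(-6))*(-1/299) = -60*(-1/299) = 60/299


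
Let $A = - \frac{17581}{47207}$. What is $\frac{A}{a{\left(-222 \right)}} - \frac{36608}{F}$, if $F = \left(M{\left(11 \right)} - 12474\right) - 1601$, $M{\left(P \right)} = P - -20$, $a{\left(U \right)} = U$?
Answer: $\frac{95974265899}{36795118494} \approx 2.6083$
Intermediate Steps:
$A = - \frac{17581}{47207}$ ($A = \left(-17581\right) \frac{1}{47207} = - \frac{17581}{47207} \approx -0.37242$)
$M{\left(P \right)} = 20 + P$ ($M{\left(P \right)} = P + 20 = 20 + P$)
$F = -14044$ ($F = \left(\left(20 + 11\right) - 12474\right) - 1601 = \left(31 - 12474\right) - 1601 = -12443 - 1601 = -14044$)
$\frac{A}{a{\left(-222 \right)}} - \frac{36608}{F} = - \frac{17581}{47207 \left(-222\right)} - \frac{36608}{-14044} = \left(- \frac{17581}{47207}\right) \left(- \frac{1}{222}\right) - - \frac{9152}{3511} = \frac{17581}{10479954} + \frac{9152}{3511} = \frac{95974265899}{36795118494}$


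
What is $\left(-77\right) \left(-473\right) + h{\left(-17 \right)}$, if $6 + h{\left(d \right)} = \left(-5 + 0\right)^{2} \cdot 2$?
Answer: $36465$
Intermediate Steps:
$h{\left(d \right)} = 44$ ($h{\left(d \right)} = -6 + \left(-5 + 0\right)^{2} \cdot 2 = -6 + \left(-5\right)^{2} \cdot 2 = -6 + 25 \cdot 2 = -6 + 50 = 44$)
$\left(-77\right) \left(-473\right) + h{\left(-17 \right)} = \left(-77\right) \left(-473\right) + 44 = 36421 + 44 = 36465$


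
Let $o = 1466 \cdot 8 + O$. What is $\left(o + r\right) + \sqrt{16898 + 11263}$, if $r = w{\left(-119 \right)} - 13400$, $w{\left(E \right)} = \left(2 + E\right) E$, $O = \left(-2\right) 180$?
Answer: $11891 + 3 \sqrt{3129} \approx 12059.0$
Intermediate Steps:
$O = -360$
$o = 11368$ ($o = 1466 \cdot 8 - 360 = 11728 - 360 = 11368$)
$w{\left(E \right)} = E \left(2 + E\right)$
$r = 523$ ($r = - 119 \left(2 - 119\right) - 13400 = \left(-119\right) \left(-117\right) - 13400 = 13923 - 13400 = 523$)
$\left(o + r\right) + \sqrt{16898 + 11263} = \left(11368 + 523\right) + \sqrt{16898 + 11263} = 11891 + \sqrt{28161} = 11891 + 3 \sqrt{3129}$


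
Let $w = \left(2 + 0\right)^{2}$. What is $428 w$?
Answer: $1712$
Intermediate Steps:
$w = 4$ ($w = 2^{2} = 4$)
$428 w = 428 \cdot 4 = 1712$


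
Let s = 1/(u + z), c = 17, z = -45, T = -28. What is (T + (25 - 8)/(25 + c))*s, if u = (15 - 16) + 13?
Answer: 1159/1386 ≈ 0.83622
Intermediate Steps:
u = 12 (u = -1 + 13 = 12)
s = -1/33 (s = 1/(12 - 45) = 1/(-33) = -1/33 ≈ -0.030303)
(T + (25 - 8)/(25 + c))*s = (-28 + (25 - 8)/(25 + 17))*(-1/33) = (-28 + 17/42)*(-1/33) = -1159/42*(-1/33) = 1159/1386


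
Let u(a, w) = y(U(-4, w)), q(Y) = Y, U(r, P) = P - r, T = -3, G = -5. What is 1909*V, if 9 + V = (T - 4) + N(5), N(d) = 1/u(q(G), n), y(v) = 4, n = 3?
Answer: -120267/4 ≈ -30067.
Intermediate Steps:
u(a, w) = 4
N(d) = ¼ (N(d) = 1/4 = ¼)
V = -63/4 (V = -9 + ((-3 - 4) + ¼) = -9 + (-7 + ¼) = -9 - 27/4 = -63/4 ≈ -15.750)
1909*V = 1909*(-63/4) = -120267/4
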